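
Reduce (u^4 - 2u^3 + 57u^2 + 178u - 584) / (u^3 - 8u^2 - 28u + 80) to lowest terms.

Repeated division with remainder:
  u^4 - 2u^3 + 57u^2 + 178u - 584 = (u + 6)(u^3 - 8u^2 - 28u + 80) + (133u^2 + 266u - 1064)
  u^3 - 8u^2 - 28u + 80 = ((1/133)u - 10/133)(133u^2 + 266u - 1064) + (0)
Last nonzero remainder: 133u^2 + 266u - 1064. Dividing through by 133 gives the monic gcd u^2 + 2u - 8.
Cancel u^2 + 2u - 8 from numerator and denominator to get the reduced form.

(u^2 - 4u + 73)/(u - 10)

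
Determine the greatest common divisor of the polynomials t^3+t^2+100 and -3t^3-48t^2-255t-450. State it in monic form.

Repeated division with remainder:
  t^3+t^2+100 = (-1/3)(-3t^3-48t^2-255t-450) + (-15t^2-85t-50)
  -3t^3-48t^2-255t-450 = ((1/5)t+31/15)(-15t^2-85t-50) + (-(208/3)t-1040/3)
  -15t^2-85t-50 = ((45/208)t+15/104)(-(208/3)t-1040/3) + (0)
Last nonzero remainder: -(208/3)t-1040/3. Dividing through by -208/3 gives the monic gcd t+5.

t+5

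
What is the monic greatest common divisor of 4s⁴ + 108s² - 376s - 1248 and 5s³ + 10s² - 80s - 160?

s² - 2s - 8

Euclidean algorithm in ℚ[s]:
  4s⁴ + 108s² - 376s - 1248 = ((4/5)s - 8/5)(5s³ + 10s² - 80s - 160) + (188s² - 376s - 1504)
  5s³ + 10s² - 80s - 160 = ((5/188)s + 5/47)(188s² - 376s - 1504) + (0)
Last nonzero remainder: 188s² - 376s - 1504. Dividing through by 188 gives the monic gcd s² - 2s - 8.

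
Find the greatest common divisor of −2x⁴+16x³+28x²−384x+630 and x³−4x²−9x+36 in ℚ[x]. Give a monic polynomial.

Repeated division with remainder:
  −2x⁴+16x³+28x²−384x+630 = (−2x+8)(x³−4x²−9x+36) + (42x²−240x+342)
  x³−4x²−9x+36 = ((1/42)x+2/49)(42x²−240x+342) + (−(360/49)x+1080/49)
  42x²−240x+342 = (−(343/60)x+931/60)(−(360/49)x+1080/49) + (0)
Last nonzero remainder: −(360/49)x+1080/49. Dividing through by −360/49 gives the monic gcd x−3.

x−3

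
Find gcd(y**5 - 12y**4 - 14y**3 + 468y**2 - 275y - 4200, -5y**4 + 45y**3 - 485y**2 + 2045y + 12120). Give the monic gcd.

y**2 - 5y - 24

Apply the Euclidean algorithm:
  y**5 - 12y**4 - 14y**3 + 468y**2 - 275y - 4200 = (-(1/5)y + 3/5)(-5y**4 + 45y**3 - 485y**2 + 2045y + 12120) + (-138y**3 + 1168y**2 + 922y - 11472)
  -5y**4 + 45y**3 - 485y**2 + 2045y + 12120 = ((5/138)y - 185/9522)(-138y**3 + 1168y**2 + 922y - 11472) + (-(2360090/4761)y**2 + (11800450/4761)y + 18880720/1587)
  -138y**3 + 1168y**2 + 922y - 11472 = ((328509/1180045)y - 1137879/1180045)(-(2360090/4761)y**2 + (11800450/4761)y + 18880720/1587) + (0)
Last nonzero remainder: -(2360090/4761)y**2 + (11800450/4761)y + 18880720/1587. Dividing through by -2360090/4761 gives the monic gcd y**2 - 5y - 24.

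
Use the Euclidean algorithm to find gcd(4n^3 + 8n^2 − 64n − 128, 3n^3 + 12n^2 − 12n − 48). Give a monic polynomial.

n^2 + 6n + 8

Repeated division with remainder:
  4n^3 + 8n^2 − 64n − 128 = (4/3)(3n^3 + 12n^2 − 12n − 48) + (−8n^2 − 48n − 64)
  3n^3 + 12n^2 − 12n − 48 = (−(3/8)n + 3/4)(−8n^2 − 48n − 64) + (0)
Last nonzero remainder: −8n^2 − 48n − 64. Dividing through by −8 gives the monic gcd n^2 + 6n + 8.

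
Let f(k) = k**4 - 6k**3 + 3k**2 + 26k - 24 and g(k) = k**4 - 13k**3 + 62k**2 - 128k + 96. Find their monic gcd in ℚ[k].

k**2 - 7k + 12

Euclidean algorithm in ℚ[k]:
  k**4 - 6k**3 + 3k**2 + 26k - 24 = (k**4 - 13k**3 + 62k**2 - 128k + 96) + (7k**3 - 59k**2 + 154k - 120)
  k**4 - 13k**3 + 62k**2 - 128k + 96 = ((1/7)k - 32/49)(7k**3 - 59k**2 + 154k - 120) + ((72/49)k**2 - (72/7)k + 864/49)
  7k**3 - 59k**2 + 154k - 120 = ((343/72)k - 245/36)((72/49)k**2 - (72/7)k + 864/49) + (0)
Last nonzero remainder: (72/49)k**2 - (72/7)k + 864/49. Dividing through by 72/49 gives the monic gcd k**2 - 7k + 12.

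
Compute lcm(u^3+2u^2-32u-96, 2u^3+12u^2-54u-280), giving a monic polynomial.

u^5+4u^4-63u^3-230u^2+928u+3360

By polynomial division,
  u^3+2u^2-32u-96 = (1/2)(2u^3+12u^2-54u-280) + (-4u^2-5u+44)
  2u^3+12u^2-54u-280 = (-(1/2)u-19/8)(-4u^2-5u+44) + (-(351/8)u-351/2)
  -4u^2-5u+44 = ((32/351)u-88/351)(-(351/8)u-351/2) + (0)
Last nonzero remainder: -(351/8)u-351/2. Dividing through by -351/8 gives the monic gcd u+4.
Then lcm(f, g) = f·g / gcd(f, g); expanding and making the result monic gives the answer.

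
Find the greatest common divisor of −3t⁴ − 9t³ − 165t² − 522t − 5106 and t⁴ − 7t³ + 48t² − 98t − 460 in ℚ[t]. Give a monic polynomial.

t² − 4t + 46

By polynomial division,
  −3t⁴ − 9t³ − 165t² − 522t − 5106 = (−3)(t⁴ − 7t³ + 48t² − 98t − 460) + (−30t³ − 21t² − 816t − 6486)
  t⁴ − 7t³ + 48t² − 98t − 460 = (−(1/30)t + 77/300)(−30t³ − 21t² − 816t − 6486) + ((2619/100)t² − (2619/25)t + 60237/50)
  −30t³ − 21t² − 816t − 6486 = (−(1000/873)t − 4700/873)((2619/100)t² − (2619/25)t + 60237/50) + (0)
Last nonzero remainder: (2619/100)t² − (2619/25)t + 60237/50. Dividing through by 2619/100 gives the monic gcd t² − 4t + 46.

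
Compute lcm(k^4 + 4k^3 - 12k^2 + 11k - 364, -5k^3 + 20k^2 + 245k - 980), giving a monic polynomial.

Apply the Euclidean algorithm:
  k^4 + 4k^3 - 12k^2 + 11k - 364 = (-(1/5)k - 8/5)(-5k^3 + 20k^2 + 245k - 980) + (69k^2 + 207k - 1932)
  -5k^3 + 20k^2 + 245k - 980 = (-(5/69)k + 35/69)(69k^2 + 207k - 1932) + (0)
Last nonzero remainder: 69k^2 + 207k - 1932. Dividing through by 69 gives the monic gcd k^2 + 3k - 28.
Then lcm(f, g) = f·g / gcd(f, g); expanding and making the result monic gives the answer.

k^5 - 3k^4 - 40k^3 + 95k^2 - 441k + 2548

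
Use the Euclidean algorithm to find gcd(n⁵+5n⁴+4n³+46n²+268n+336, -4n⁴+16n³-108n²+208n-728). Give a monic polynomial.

n²-4n+14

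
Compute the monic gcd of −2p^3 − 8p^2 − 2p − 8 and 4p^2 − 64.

p + 4

Apply the Euclidean algorithm:
  −2p^3 − 8p^2 − 2p − 8 = (−(1/2)p − 2)(4p^2 − 64) + (−34p − 136)
  4p^2 − 64 = (−(2/17)p + 8/17)(−34p − 136) + (0)
Last nonzero remainder: −34p − 136. Dividing through by −34 gives the monic gcd p + 4.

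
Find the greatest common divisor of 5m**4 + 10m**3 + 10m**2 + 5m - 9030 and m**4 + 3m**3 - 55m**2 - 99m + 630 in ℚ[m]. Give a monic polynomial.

Euclidean algorithm in ℚ[m]:
  5m**4 + 10m**3 + 10m**2 + 5m - 9030 = (5)(m**4 + 3m**3 - 55m**2 - 99m + 630) + (-5m**3 + 285m**2 + 500m - 12180)
  m**4 + 3m**3 - 55m**2 - 99m + 630 = (-(1/5)m - 12)(-5m**3 + 285m**2 + 500m - 12180) + (3465m**2 + 3465m - 145530)
  -5m**3 + 285m**2 + 500m - 12180 = (-(1/693)m + 58/693)(3465m**2 + 3465m - 145530) + (0)
Last nonzero remainder: 3465m**2 + 3465m - 145530. Dividing through by 3465 gives the monic gcd m**2 + m - 42.

m**2 + m - 42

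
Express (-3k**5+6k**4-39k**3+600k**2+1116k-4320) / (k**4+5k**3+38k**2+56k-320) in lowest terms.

(-3k**2+9k+54)/(k+4)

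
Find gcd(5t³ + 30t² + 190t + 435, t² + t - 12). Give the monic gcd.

1

Euclidean algorithm in ℚ[t]:
  5t³ + 30t² + 190t + 435 = (5t + 25)(t² + t - 12) + (225t + 735)
  t² + t - 12 = ((1/225)t - 34/3375)(225t + 735) + (-1034/225)
  225t + 735 = (-(50625/1034)t - 165375/1034)(-1034/225) + (0)
The last nonzero remainder is the constant -1034/225, so the polynomials are coprime and gcd = 1.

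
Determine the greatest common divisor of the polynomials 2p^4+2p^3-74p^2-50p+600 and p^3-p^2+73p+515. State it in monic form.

Apply the Euclidean algorithm:
  2p^4+2p^3-74p^2-50p+600 = (2p+4)(p^3-p^2+73p+515) + (-216p^2-1372p-1460)
  p^3-p^2+73p+515 = (-(1/216)p+397/11664)(-216p^2-1372p-1460) + ((329329/2916)p+1646645/2916)
  -216p^2-1372p-1460 = (-(629856/329329)p-851472/329329)((329329/2916)p+1646645/2916) + (0)
Last nonzero remainder: (329329/2916)p+1646645/2916. Dividing through by 329329/2916 gives the monic gcd p+5.

p+5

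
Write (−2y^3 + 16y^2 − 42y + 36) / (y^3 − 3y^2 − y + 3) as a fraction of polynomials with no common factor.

Apply the Euclidean algorithm:
  −2y^3 + 16y^2 − 42y + 36 = (−2)(y^3 − 3y^2 − y + 3) + (10y^2 − 44y + 42)
  y^3 − 3y^2 − y + 3 = ((1/10)y + 7/50)(10y^2 − 44y + 42) + ((24/25)y − 72/25)
  10y^2 − 44y + 42 = ((125/12)y − 175/12)((24/25)y − 72/25) + (0)
Last nonzero remainder: (24/25)y − 72/25. Dividing through by 24/25 gives the monic gcd y − 3.
Cancel y − 3 from numerator and denominator to get the reduced form.

(−2y^2 + 10y − 12)/(y^2 − 1)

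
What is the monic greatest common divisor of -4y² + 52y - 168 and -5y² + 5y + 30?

1

Repeated division with remainder:
  -4y² + 52y - 168 = (4/5)(-5y² + 5y + 30) + (48y - 192)
  -5y² + 5y + 30 = (-(5/48)y - 5/16)(48y - 192) + (-30)
  48y - 192 = (-(8/5)y + 32/5)(-30) + (0)
The last nonzero remainder is the constant -30, so the polynomials are coprime and gcd = 1.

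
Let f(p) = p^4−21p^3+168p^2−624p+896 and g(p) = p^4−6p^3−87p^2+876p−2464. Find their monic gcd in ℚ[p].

By polynomial division,
  p^4−21p^3+168p^2−624p+896 = (p^4−6p^3−87p^2+876p−2464) + (−15p^3+255p^2−1500p+3360)
  p^4−6p^3−87p^2+876p−2464 = (−(1/15)p−11/15)(−15p^3+255p^2−1500p+3360) + (0)
Last nonzero remainder: −15p^3+255p^2−1500p+3360. Dividing through by −15 gives the monic gcd p^3−17p^2+100p−224.

p^3−17p^2+100p−224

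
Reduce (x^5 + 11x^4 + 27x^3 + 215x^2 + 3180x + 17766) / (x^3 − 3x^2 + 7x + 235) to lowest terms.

(x^3 + 19x^2 + 132x + 378)/(x + 5)

Euclidean algorithm in ℚ[x]:
  x^5 + 11x^4 + 27x^3 + 215x^2 + 3180x + 17766 = (x^2 + 14x + 62)(x^3 − 3x^2 + 7x + 235) + (68x^2 − 544x + 3196)
  x^3 − 3x^2 + 7x + 235 = ((1/68)x + 5/68)(68x^2 − 544x + 3196) + (0)
Last nonzero remainder: 68x^2 − 544x + 3196. Dividing through by 68 gives the monic gcd x^2 − 8x + 47.
Cancel x^2 − 8x + 47 from numerator and denominator to get the reduced form.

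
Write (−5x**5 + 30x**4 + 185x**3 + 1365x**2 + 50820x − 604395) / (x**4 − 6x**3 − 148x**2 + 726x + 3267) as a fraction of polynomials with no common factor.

Repeated division with remainder:
  −5x**5 + 30x**4 + 185x**3 + 1365x**2 + 50820x − 604395 = (−5x)(x**4 − 6x**3 − 148x**2 + 726x + 3267) + (−555x**3 + 4995x**2 + 67155x − 604395)
  x**4 − 6x**3 − 148x**2 + 726x + 3267 = (−(1/555)x − 1/185)(−555x**3 + 4995x**2 + 67155x − 604395) + (0)
Last nonzero remainder: −555x**3 + 4995x**2 + 67155x − 604395. Dividing through by −555 gives the monic gcd x**3 − 9x**2 − 121x + 1089.
Cancel x**3 − 9x**2 − 121x + 1089 from numerator and denominator to get the reduced form.

(−5x**2 − 15x − 555)/(x + 3)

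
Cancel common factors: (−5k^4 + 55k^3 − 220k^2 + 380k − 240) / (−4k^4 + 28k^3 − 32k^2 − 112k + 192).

Repeated division with remainder:
  −5k^4 + 55k^3 − 220k^2 + 380k − 240 = (5/4)(−4k^4 + 28k^3 − 32k^2 − 112k + 192) + (20k^3 − 180k^2 + 520k − 480)
  −4k^4 + 28k^3 − 32k^2 − 112k + 192 = (−(1/5)k − 2/5)(20k^3 − 180k^2 + 520k − 480) + (0)
Last nonzero remainder: 20k^3 − 180k^2 + 520k − 480. Dividing through by 20 gives the monic gcd k^3 − 9k^2 + 26k − 24.
Cancel k^3 − 9k^2 + 26k − 24 from numerator and denominator to get the reduced form.

(5k − 10)/(4k + 8)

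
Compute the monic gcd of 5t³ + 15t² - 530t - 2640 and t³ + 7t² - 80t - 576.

Apply the Euclidean algorithm:
  5t³ + 15t² - 530t - 2640 = (5)(t³ + 7t² - 80t - 576) + (-20t² - 130t + 240)
  t³ + 7t² - 80t - 576 = (-(1/20)t - 1/40)(-20t² - 130t + 240) + (-(285/4)t - 570)
  -20t² - 130t + 240 = ((16/57)t - 8/19)(-(285/4)t - 570) + (0)
Last nonzero remainder: -(285/4)t - 570. Dividing through by -285/4 gives the monic gcd t + 8.

t + 8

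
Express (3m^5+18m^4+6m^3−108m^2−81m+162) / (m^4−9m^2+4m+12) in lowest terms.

(3m^3+15m^2+9m−27)/(m^2−m−2)

Apply the Euclidean algorithm:
  3m^5+18m^4+6m^3−108m^2−81m+162 = (3m+18)(m^4−9m^2+4m+12) + (33m^3+42m^2−189m−54)
  m^4−9m^2+4m+12 = ((1/33)m−14/363)(33m^3+42m^2−189m−54) + (−(200/121)m^2−(200/121)m+1200/121)
  33m^3+42m^2−189m−54 = (−(3993/200)m−1089/200)(−(200/121)m^2−(200/121)m+1200/121) + (0)
Last nonzero remainder: −(200/121)m^2−(200/121)m+1200/121. Dividing through by −200/121 gives the monic gcd m^2+m−6.
Cancel m^2+m−6 from numerator and denominator to get the reduced form.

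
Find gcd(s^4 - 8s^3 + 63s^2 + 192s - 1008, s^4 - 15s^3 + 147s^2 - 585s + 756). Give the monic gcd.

s^3 - 12s^2 + 111s - 252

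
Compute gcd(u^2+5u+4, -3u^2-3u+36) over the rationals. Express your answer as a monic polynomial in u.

u+4

By polynomial division,
  u^2+5u+4 = (-1/3)(-3u^2-3u+36) + (4u+16)
  -3u^2-3u+36 = (-(3/4)u+9/4)(4u+16) + (0)
Last nonzero remainder: 4u+16. Dividing through by 4 gives the monic gcd u+4.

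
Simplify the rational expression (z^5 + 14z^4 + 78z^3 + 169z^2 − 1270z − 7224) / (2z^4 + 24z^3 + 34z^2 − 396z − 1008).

(z^2 + 5z + 43)/(2z + 6)

Apply the Euclidean algorithm:
  z^5 + 14z^4 + 78z^3 + 169z^2 − 1270z − 7224 = ((1/2)z + 1)(2z^4 + 24z^3 + 34z^2 − 396z − 1008) + (37z^3 + 333z^2 − 370z − 6216)
  2z^4 + 24z^3 + 34z^2 − 396z − 1008 = ((2/37)z + 6/37)(37z^3 + 333z^2 − 370z − 6216) + (0)
Last nonzero remainder: 37z^3 + 333z^2 − 370z − 6216. Dividing through by 37 gives the monic gcd z^3 + 9z^2 − 10z − 168.
Cancel z^3 + 9z^2 − 10z − 168 from numerator and denominator to get the reduced form.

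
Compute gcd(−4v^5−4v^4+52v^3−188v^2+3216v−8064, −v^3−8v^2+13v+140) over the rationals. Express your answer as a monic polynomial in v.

Repeated division with remainder:
  −4v^5−4v^4+52v^3−188v^2+3216v−8064 = (4v^2−28v+224)(−v^3−8v^2+13v+140) + (1408v^2+4224v−39424)
  −v^3−8v^2+13v+140 = (−(1/1408)v−5/1408)(1408v^2+4224v−39424) + (0)
Last nonzero remainder: 1408v^2+4224v−39424. Dividing through by 1408 gives the monic gcd v^2+3v−28.

v^2+3v−28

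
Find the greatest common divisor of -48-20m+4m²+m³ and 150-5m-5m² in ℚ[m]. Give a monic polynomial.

Repeated division with remainder:
  m³+4m²-20m-48 = (-(1/5)m-3/5)(-5m²-5m+150) + (7m+42)
  -5m²-5m+150 = (-(5/7)m+25/7)(7m+42) + (0)
Last nonzero remainder: 7m+42. Dividing through by 7 gives the monic gcd m+6.

6+m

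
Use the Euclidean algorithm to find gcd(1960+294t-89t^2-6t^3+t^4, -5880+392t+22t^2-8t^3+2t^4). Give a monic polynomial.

-49+t^2

By polynomial division,
  t^4-6t^3-89t^2+294t+1960 = (1/2)(2t^4-8t^3+22t^2+392t-5880) + (-2t^3-100t^2+98t+4900)
  2t^4-8t^3+22t^2+392t-5880 = (-t+54)(-2t^3-100t^2+98t+4900) + (5520t^2-270480)
  -2t^3-100t^2+98t+4900 = (-(1/2760)t-5/276)(5520t^2-270480) + (0)
Last nonzero remainder: 5520t^2-270480. Dividing through by 5520 gives the monic gcd t^2-49.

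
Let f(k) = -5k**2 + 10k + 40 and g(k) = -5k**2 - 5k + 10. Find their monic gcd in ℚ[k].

k + 2

Apply the Euclidean algorithm:
  -5k**2 + 10k + 40 = (-5k**2 - 5k + 10) + (15k + 30)
  -5k**2 - 5k + 10 = (-(1/3)k + 1/3)(15k + 30) + (0)
Last nonzero remainder: 15k + 30. Dividing through by 15 gives the monic gcd k + 2.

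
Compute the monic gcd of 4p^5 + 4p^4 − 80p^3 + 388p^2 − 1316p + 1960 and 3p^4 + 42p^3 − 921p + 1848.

p^2 − 5p + 7

By polynomial division,
  4p^5 + 4p^4 − 80p^3 + 388p^2 − 1316p + 1960 = ((4/3)p − 52/3)(3p^4 + 42p^3 − 921p + 1848) + (648p^3 + 1616p^2 − 19744p + 33992)
  3p^4 + 42p^3 − 921p + 1848 = ((1/216)p + 233/4374)(648p^3 + 1616p^2 − 19744p + 33992) + ((11644/2187)p^2 − (58220/2187)p + 81508/2187)
  648p^3 + 1616p^2 − 19744p + 33992 = ((354294/2911)p + 2655018/2911)((11644/2187)p^2 − (58220/2187)p + 81508/2187) + (0)
Last nonzero remainder: (11644/2187)p^2 − (58220/2187)p + 81508/2187. Dividing through by 11644/2187 gives the monic gcd p^2 − 5p + 7.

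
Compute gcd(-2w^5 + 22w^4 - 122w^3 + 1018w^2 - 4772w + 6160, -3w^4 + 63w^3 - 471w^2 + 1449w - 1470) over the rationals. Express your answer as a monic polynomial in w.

w^3 - 14w^2 + 59w - 70

Apply the Euclidean algorithm:
  -2w^5 + 22w^4 - 122w^3 + 1018w^2 - 4772w + 6160 = ((2/3)w + 20/3)(-3w^4 + 63w^3 - 471w^2 + 1449w - 1470) + (-228w^3 + 3192w^2 - 13452w + 15960)
  -3w^4 + 63w^3 - 471w^2 + 1449w - 1470 = ((1/76)w - 7/76)(-228w^3 + 3192w^2 - 13452w + 15960) + (0)
Last nonzero remainder: -228w^3 + 3192w^2 - 13452w + 15960. Dividing through by -228 gives the monic gcd w^3 - 14w^2 + 59w - 70.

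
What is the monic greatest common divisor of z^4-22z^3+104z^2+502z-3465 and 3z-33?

z-11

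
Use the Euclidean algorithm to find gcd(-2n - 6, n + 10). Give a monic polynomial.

1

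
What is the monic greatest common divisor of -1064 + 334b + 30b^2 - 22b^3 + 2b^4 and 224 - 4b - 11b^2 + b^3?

Apply the Euclidean algorithm:
  2b^4 - 22b^3 + 30b^2 + 334b - 1064 = (2b)(b^3 - 11b^2 - 4b + 224) + (38b^2 - 114b - 1064)
  b^3 - 11b^2 - 4b + 224 = ((1/38)b - 4/19)(38b^2 - 114b - 1064) + (0)
Last nonzero remainder: 38b^2 - 114b - 1064. Dividing through by 38 gives the monic gcd b^2 - 3b - 28.

-28 - 3b + b^2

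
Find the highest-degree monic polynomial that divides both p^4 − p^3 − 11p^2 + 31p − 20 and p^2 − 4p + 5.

p^2 − 4p + 5

Apply the Euclidean algorithm:
  p^4 − p^3 − 11p^2 + 31p − 20 = (p^2 + 3p − 4)(p^2 − 4p + 5) + (0)
The last nonzero remainder p^2 − 4p + 5 is already monic.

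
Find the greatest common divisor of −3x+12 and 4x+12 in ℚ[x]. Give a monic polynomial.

Euclidean algorithm in ℚ[x]:
  −3x+12 = (−3/4)(4x+12) + (21)
  4x+12 = ((4/21)x+4/7)(21) + (0)
The last nonzero remainder is the constant 21, so the polynomials are coprime and gcd = 1.

1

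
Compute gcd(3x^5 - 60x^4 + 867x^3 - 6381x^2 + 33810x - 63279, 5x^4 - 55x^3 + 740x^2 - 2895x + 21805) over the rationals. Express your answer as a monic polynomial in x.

Repeated division with remainder:
  3x^5 - 60x^4 + 867x^3 - 6381x^2 + 33810x - 63279 = ((3/5)x - 27/5)(5x^4 - 55x^3 + 740x^2 - 2895x + 21805) + (126x^3 - 648x^2 + 5094x + 54468)
  5x^4 - 55x^3 + 740x^2 - 2895x + 21805 = ((5/126)x - 205/882)(126x^3 - 648x^2 + 5094x + 54468) + ((18975/49)x^2 - (189750/49)x + 1688775/49)
  126x^3 - 648x^2 + 5094x + 54468 = ((2058/6325)x + 9996/6325)((18975/49)x^2 - (189750/49)x + 1688775/49) + (0)
Last nonzero remainder: (18975/49)x^2 - (189750/49)x + 1688775/49. Dividing through by 18975/49 gives the monic gcd x^2 - 10x + 89.

x^2 - 10x + 89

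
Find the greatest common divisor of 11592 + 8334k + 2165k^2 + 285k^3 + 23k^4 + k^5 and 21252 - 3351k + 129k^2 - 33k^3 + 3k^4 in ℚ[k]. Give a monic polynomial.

92 + 7k + k^2

Repeated division with remainder:
  k^5 + 23k^4 + 285k^3 + 2165k^2 + 8334k + 11592 = ((1/3)k + 34/3)(3k^4 - 33k^3 + 129k^2 - 3351k + 21252) + (616k^3 + 1820k^2 + 39228k - 229264)
  3k^4 - 33k^3 + 129k^2 - 3351k + 21252 = ((3/616)k - 921/13552)(616k^3 + 1820k^2 + 39228k - 229264) + ((29835/484)k^2 + (208845/484)k + 686205/121)
  616k^3 + 1820k^2 + 39228k - 229264 = ((298144/29835)k - 1206128/29835)((29835/484)k^2 + (208845/484)k + 686205/121) + (0)
Last nonzero remainder: (29835/484)k^2 + (208845/484)k + 686205/121. Dividing through by 29835/484 gives the monic gcd k^2 + 7k + 92.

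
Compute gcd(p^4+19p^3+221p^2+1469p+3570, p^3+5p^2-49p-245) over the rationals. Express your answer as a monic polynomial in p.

p^2+12p+35

Euclidean algorithm in ℚ[p]:
  p^4+19p^3+221p^2+1469p+3570 = (p+14)(p^3+5p^2-49p-245) + (200p^2+2400p+7000)
  p^3+5p^2-49p-245 = ((1/200)p-7/200)(200p^2+2400p+7000) + (0)
Last nonzero remainder: 200p^2+2400p+7000. Dividing through by 200 gives the monic gcd p^2+12p+35.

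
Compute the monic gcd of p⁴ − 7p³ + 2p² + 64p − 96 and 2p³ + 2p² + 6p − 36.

Repeated division with remainder:
  p⁴ − 7p³ + 2p² + 64p − 96 = ((1/2)p − 4)(2p³ + 2p² + 6p − 36) + (7p² + 106p − 240)
  2p³ + 2p² + 6p − 36 = ((2/7)p − 198/49)(7p² + 106p − 240) + ((24642/49)p − 49284/49)
  7p² + 106p − 240 = ((343/24642)p + 980/4107)((24642/49)p − 49284/49) + (0)
Last nonzero remainder: (24642/49)p − 49284/49. Dividing through by 24642/49 gives the monic gcd p − 2.

p − 2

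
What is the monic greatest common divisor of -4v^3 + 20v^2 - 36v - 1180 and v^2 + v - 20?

v + 5

Apply the Euclidean algorithm:
  -4v^3 + 20v^2 - 36v - 1180 = (-4v + 24)(v^2 + v - 20) + (-140v - 700)
  v^2 + v - 20 = (-(1/140)v + 1/35)(-140v - 700) + (0)
Last nonzero remainder: -140v - 700. Dividing through by -140 gives the monic gcd v + 5.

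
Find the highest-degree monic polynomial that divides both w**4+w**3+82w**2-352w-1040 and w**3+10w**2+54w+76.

w+2

By polynomial division,
  w**4+w**3+82w**2-352w-1040 = (w-9)(w**3+10w**2+54w+76) + (118w**2+58w-356)
  w**3+10w**2+54w+76 = ((1/118)w+561/6962)(118w**2+58w-356) + ((182207/3481)w+364414/3481)
  118w**2+58w-356 = ((410758/182207)w-619618/182207)((182207/3481)w+364414/3481) + (0)
Last nonzero remainder: (182207/3481)w+364414/3481. Dividing through by 182207/3481 gives the monic gcd w+2.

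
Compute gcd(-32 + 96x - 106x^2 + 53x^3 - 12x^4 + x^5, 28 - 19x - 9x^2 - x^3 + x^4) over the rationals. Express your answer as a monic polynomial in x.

Apply the Euclidean algorithm:
  x^5 - 12x^4 + 53x^3 - 106x^2 + 96x - 32 = (x - 11)(x^4 - x^3 - 9x^2 - 19x + 28) + (51x^3 - 186x^2 - 141x + 276)
  x^4 - x^3 - 9x^2 - 19x + 28 = ((1/51)x + 15/289)(51x^3 - 186x^2 - 141x + 276) + ((988/289)x^2 - (4940/289)x + 3952/289)
  51x^3 - 186x^2 - 141x + 276 = ((14739/988)x + 19941/988)((988/289)x^2 - (4940/289)x + 3952/289) + (0)
Last nonzero remainder: (988/289)x^2 - (4940/289)x + 3952/289. Dividing through by 988/289 gives the monic gcd x^2 - 5x + 4.

4 - 5x + x^2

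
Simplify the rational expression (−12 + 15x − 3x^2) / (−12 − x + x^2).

Euclidean algorithm in ℚ[x]:
  −3x^2 + 15x − 12 = (−3)(x^2 − x − 12) + (12x − 48)
  x^2 − x − 12 = ((1/12)x + 1/4)(12x − 48) + (0)
Last nonzero remainder: 12x − 48. Dividing through by 12 gives the monic gcd x − 4.
Cancel x − 4 from numerator and denominator to get the reduced form.

(3 − 3x)/(3 + x)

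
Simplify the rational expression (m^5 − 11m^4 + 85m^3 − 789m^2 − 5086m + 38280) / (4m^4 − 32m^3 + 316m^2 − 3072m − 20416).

Repeated division with remainder:
  m^5 − 11m^4 + 85m^3 − 789m^2 − 5086m + 38280 = ((1/4)m − 3/4)(4m^4 − 32m^3 + 316m^2 − 3072m − 20416) + (−18m^3 + 216m^2 − 2286m + 22968)
  4m^4 − 32m^3 + 316m^2 − 3072m − 20416 = (−(2/9)m − 8/9)(−18m^3 + 216m^2 − 2286m + 22968) + (0)
Last nonzero remainder: −18m^3 + 216m^2 − 2286m + 22968. Dividing through by −18 gives the monic gcd m^3 − 12m^2 + 127m − 1276.
Cancel m^3 − 12m^2 + 127m − 1276 from numerator and denominator to get the reduced form.

(m^2 + m − 30)/(4m + 16)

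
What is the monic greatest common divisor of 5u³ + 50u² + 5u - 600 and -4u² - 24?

Repeated division with remainder:
  5u³ + 50u² + 5u - 600 = (-(5/4)u - 25/2)(-4u² - 24) + (-25u - 900)
  -4u² - 24 = ((4/25)u - 144/25)(-25u - 900) + (-5208)
  -25u - 900 = ((25/5208)u + 75/434)(-5208) + (0)
The last nonzero remainder is the constant -5208, so the polynomials are coprime and gcd = 1.

1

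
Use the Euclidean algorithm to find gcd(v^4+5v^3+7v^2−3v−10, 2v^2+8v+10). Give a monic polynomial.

v^2+4v+5

Apply the Euclidean algorithm:
  v^4+5v^3+7v^2−3v−10 = ((1/2)v^2+(1/2)v−1)(2v^2+8v+10) + (0)
Last nonzero remainder: 2v^2+8v+10. Dividing through by 2 gives the monic gcd v^2+4v+5.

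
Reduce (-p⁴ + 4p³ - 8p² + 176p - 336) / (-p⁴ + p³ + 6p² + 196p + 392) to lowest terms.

(p² - 8p + 12)/(p² - 5p - 14)

Repeated division with remainder:
  -p⁴ + 4p³ - 8p² + 176p - 336 = (-p⁴ + p³ + 6p² + 196p + 392) + (3p³ - 14p² - 20p - 728)
  -p⁴ + p³ + 6p² + 196p + 392 = (-(1/3)p - 11/9)(3p³ - 14p² - 20p - 728) + (-(160/9)p² - (640/9)p - 4480/9)
  3p³ - 14p² - 20p - 728 = (-(27/160)p + 117/80)(-(160/9)p² - (640/9)p - 4480/9) + (0)
Last nonzero remainder: -(160/9)p² - (640/9)p - 4480/9. Dividing through by -160/9 gives the monic gcd p² + 4p + 28.
Cancel p² + 4p + 28 from numerator and denominator to get the reduced form.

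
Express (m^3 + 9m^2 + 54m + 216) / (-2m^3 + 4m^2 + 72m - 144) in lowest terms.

Euclidean algorithm in ℚ[m]:
  m^3 + 9m^2 + 54m + 216 = (-1/2)(-2m^3 + 4m^2 + 72m - 144) + (11m^2 + 90m + 144)
  -2m^3 + 4m^2 + 72m - 144 = (-(2/11)m + 224/121)(11m^2 + 90m + 144) + (-(8280/121)m - 49680/121)
  11m^2 + 90m + 144 = (-(1331/8280)m - 121/345)(-(8280/121)m - 49680/121) + (0)
Last nonzero remainder: -(8280/121)m - 49680/121. Dividing through by -8280/121 gives the monic gcd m + 6.
Cancel m + 6 from numerator and denominator to get the reduced form.

(-m^2 - 3m - 36)/(2m^2 - 16m + 24)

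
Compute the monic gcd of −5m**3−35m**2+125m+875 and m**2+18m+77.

m+7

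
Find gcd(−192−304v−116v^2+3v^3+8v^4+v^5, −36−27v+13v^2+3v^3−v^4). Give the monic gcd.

−12−13v+v^3

Repeated division with remainder:
  v^5+8v^4+3v^3−116v^2−304v−192 = (−v−11)(−v^4+3v^3+13v^2−27v−36) + (49v^3−637v−588)
  −v^4+3v^3+13v^2−27v−36 = (−(1/49)v+3/49)(49v^3−637v−588) + (0)
Last nonzero remainder: 49v^3−637v−588. Dividing through by 49 gives the monic gcd v^3−13v−12.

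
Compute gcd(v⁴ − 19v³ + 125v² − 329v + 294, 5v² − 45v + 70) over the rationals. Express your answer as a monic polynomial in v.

By polynomial division,
  v⁴ − 19v³ + 125v² − 329v + 294 = ((1/5)v² − 2v + 21/5)(5v² − 45v + 70) + (0)
Last nonzero remainder: 5v² − 45v + 70. Dividing through by 5 gives the monic gcd v² − 9v + 14.

v² − 9v + 14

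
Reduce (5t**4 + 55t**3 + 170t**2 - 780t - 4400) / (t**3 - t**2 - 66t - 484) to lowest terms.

Apply the Euclidean algorithm:
  5t**4 + 55t**3 + 170t**2 - 780t - 4400 = (5t + 60)(t**3 - t**2 - 66t - 484) + (560t**2 + 5600t + 24640)
  t**3 - t**2 - 66t - 484 = ((1/560)t - 11/560)(560t**2 + 5600t + 24640) + (0)
Last nonzero remainder: 560t**2 + 5600t + 24640. Dividing through by 560 gives the monic gcd t**2 + 10t + 44.
Cancel t**2 + 10t + 44 from numerator and denominator to get the reduced form.

(5t**2 + 5t - 100)/(t - 11)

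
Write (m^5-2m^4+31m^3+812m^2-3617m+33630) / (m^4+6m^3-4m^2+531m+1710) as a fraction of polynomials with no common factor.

Repeated division with remainder:
  m^5-2m^4+31m^3+812m^2-3617m+33630 = (m-8)(m^4+6m^3-4m^2+531m+1710) + (83m^3+249m^2-1079m+47310)
  m^4+6m^3-4m^2+531m+1710 = ((1/83)m+3/83)(83m^3+249m^2-1079m+47310) + (0)
Last nonzero remainder: 83m^3+249m^2-1079m+47310. Dividing through by 83 gives the monic gcd m^3+3m^2-13m+570.
Cancel m^3+3m^2-13m+570 from numerator and denominator to get the reduced form.

(m^2-5m+59)/(m+3)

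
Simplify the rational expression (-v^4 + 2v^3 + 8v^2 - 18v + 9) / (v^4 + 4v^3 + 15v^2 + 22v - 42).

By polynomial division,
  -v^4 + 2v^3 + 8v^2 - 18v + 9 = (-1)(v^4 + 4v^3 + 15v^2 + 22v - 42) + (6v^3 + 23v^2 + 4v - 33)
  v^4 + 4v^3 + 15v^2 + 22v - 42 = ((1/6)v + 1/36)(6v^3 + 23v^2 + 4v - 33) + ((493/36)v^2 + (493/18)v - 493/12)
  6v^3 + 23v^2 + 4v - 33 = ((216/493)v + 396/493)((493/36)v^2 + (493/18)v - 493/12) + (0)
Last nonzero remainder: (493/36)v^2 + (493/18)v - 493/12. Dividing through by 493/36 gives the monic gcd v^2 + 2v - 3.
Cancel v^2 + 2v - 3 from numerator and denominator to get the reduced form.

(-v^2 + 4v - 3)/(v^2 + 2v + 14)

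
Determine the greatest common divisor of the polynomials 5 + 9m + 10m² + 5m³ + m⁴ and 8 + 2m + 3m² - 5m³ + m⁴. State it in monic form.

Euclidean algorithm in ℚ[m]:
  m⁴ + 5m³ + 10m² + 9m + 5 = (m⁴ - 5m³ + 3m² + 2m + 8) + (10m³ + 7m² + 7m - 3)
  m⁴ - 5m³ + 3m² + 2m + 8 = ((1/10)m - 57/100)(10m³ + 7m² + 7m - 3) + ((629/100)m² + (629/100)m + 629/100)
  10m³ + 7m² + 7m - 3 = ((1000/629)m - 300/629)((629/100)m² + (629/100)m + 629/100) + (0)
Last nonzero remainder: (629/100)m² + (629/100)m + 629/100. Dividing through by 629/100 gives the monic gcd m² + m + 1.

1 + m + m²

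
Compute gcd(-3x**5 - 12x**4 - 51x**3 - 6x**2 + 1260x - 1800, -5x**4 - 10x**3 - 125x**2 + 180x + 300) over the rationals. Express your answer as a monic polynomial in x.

x**3 + x**2 + 24x - 60

By polynomial division,
  -3x**5 - 12x**4 - 51x**3 - 6x**2 + 1260x - 1800 = ((3/5)x + 6/5)(-5x**4 - 10x**3 - 125x**2 + 180x + 300) + (36x**3 + 36x**2 + 864x - 2160)
  -5x**4 - 10x**3 - 125x**2 + 180x + 300 = (-(5/36)x - 5/36)(36x**3 + 36x**2 + 864x - 2160) + (0)
Last nonzero remainder: 36x**3 + 36x**2 + 864x - 2160. Dividing through by 36 gives the monic gcd x**3 + x**2 + 24x - 60.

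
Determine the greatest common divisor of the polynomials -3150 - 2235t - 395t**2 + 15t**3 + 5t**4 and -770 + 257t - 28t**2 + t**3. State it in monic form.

-10 + t

By polynomial division,
  5t**4 + 15t**3 - 395t**2 - 2235t - 3150 = (5t + 155)(t**3 - 28t**2 + 257t - 770) + (2660t**2 - 38220t + 116200)
  t**3 - 28t**2 + 257t - 770 = ((1/2660)t - 37/7220)(2660t**2 - 38220t + 116200) + ((6300/361)t - 63000/361)
  2660t**2 - 38220t + 116200 = ((6859/45)t - 29963/45)((6300/361)t - 63000/361) + (0)
Last nonzero remainder: (6300/361)t - 63000/361. Dividing through by 6300/361 gives the monic gcd t - 10.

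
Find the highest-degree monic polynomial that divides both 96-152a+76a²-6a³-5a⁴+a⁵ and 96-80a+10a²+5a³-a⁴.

24-14a-a²+a³

Repeated division with remainder:
  a⁵-5a⁴-6a³+76a²-152a+96 = (-a)(-a⁴+5a³+10a²-80a+96) + (4a³-4a²-56a+96)
  -a⁴+5a³+10a²-80a+96 = (-(1/4)a+1)(4a³-4a²-56a+96) + (0)
Last nonzero remainder: 4a³-4a²-56a+96. Dividing through by 4 gives the monic gcd a³-a²-14a+24.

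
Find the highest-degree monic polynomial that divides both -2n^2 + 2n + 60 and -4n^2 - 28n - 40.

By polynomial division,
  -2n^2 + 2n + 60 = (1/2)(-4n^2 - 28n - 40) + (16n + 80)
  -4n^2 - 28n - 40 = (-(1/4)n - 1/2)(16n + 80) + (0)
Last nonzero remainder: 16n + 80. Dividing through by 16 gives the monic gcd n + 5.

n + 5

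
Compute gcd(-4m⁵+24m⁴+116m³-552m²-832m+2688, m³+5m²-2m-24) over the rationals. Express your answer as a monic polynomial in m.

m³+5m²-2m-24

Euclidean algorithm in ℚ[m]:
  -4m⁵+24m⁴+116m³-552m²-832m+2688 = (-4m²+44m-112)(m³+5m²-2m-24) + (0)
The last nonzero remainder m³+5m²-2m-24 is already monic.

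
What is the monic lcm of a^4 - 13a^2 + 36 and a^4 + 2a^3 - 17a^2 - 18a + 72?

a^5 + 4a^4 - 13a^3 - 52a^2 + 36a + 144

Repeated division with remainder:
  a^4 - 13a^2 + 36 = (a^4 + 2a^3 - 17a^2 - 18a + 72) + (-2a^3 + 4a^2 + 18a - 36)
  a^4 + 2a^3 - 17a^2 - 18a + 72 = (-(1/2)a - 2)(-2a^3 + 4a^2 + 18a - 36) + (0)
Last nonzero remainder: -2a^3 + 4a^2 + 18a - 36. Dividing through by -2 gives the monic gcd a^3 - 2a^2 - 9a + 18.
Then lcm(f, g) = f·g / gcd(f, g); expanding and making the result monic gives the answer.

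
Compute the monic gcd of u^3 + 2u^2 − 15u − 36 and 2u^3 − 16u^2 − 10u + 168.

u^2 − u − 12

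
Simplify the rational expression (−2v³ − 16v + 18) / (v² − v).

(−2v² − 2v − 18)/(v)

Repeated division with remainder:
  −2v³ − 16v + 18 = (−2v − 2)(v² − v) + (−18v + 18)
  v² − v = (−(1/18)v)(−18v + 18) + (0)
Last nonzero remainder: −18v + 18. Dividing through by −18 gives the monic gcd v − 1.
Cancel v − 1 from numerator and denominator to get the reduced form.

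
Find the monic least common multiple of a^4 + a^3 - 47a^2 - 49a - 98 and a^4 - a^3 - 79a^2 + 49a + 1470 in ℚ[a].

Euclidean algorithm in ℚ[a]:
  a^4 + a^3 - 47a^2 - 49a - 98 = (a^4 - a^3 - 79a^2 + 49a + 1470) + (2a^3 + 32a^2 - 98a - 1568)
  a^4 - a^3 - 79a^2 + 49a + 1470 = ((1/2)a - 17/2)(2a^3 + 32a^2 - 98a - 1568) + (242a^2 - 11858)
  2a^3 + 32a^2 - 98a - 1568 = ((1/121)a + 16/121)(242a^2 - 11858) + (0)
Last nonzero remainder: 242a^2 - 11858. Dividing through by 242 gives the monic gcd a^2 - 49.
Then lcm(f, g) = f·g / gcd(f, g); expanding and making the result monic gives the answer.

a^6 - 78a^4 - 32a^3 + 1361a^2 + 1568a + 2940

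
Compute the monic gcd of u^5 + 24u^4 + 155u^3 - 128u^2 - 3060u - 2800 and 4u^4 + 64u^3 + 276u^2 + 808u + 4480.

u^2 + 17u + 70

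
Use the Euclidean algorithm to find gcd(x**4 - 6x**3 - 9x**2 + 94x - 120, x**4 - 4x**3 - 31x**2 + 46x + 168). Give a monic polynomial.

x**2 + x - 12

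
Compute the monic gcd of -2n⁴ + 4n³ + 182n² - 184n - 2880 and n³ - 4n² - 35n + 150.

Apply the Euclidean algorithm:
  -2n⁴ + 4n³ + 182n² - 184n - 2880 = (-2n - 4)(n³ - 4n² - 35n + 150) + (96n² - 24n - 2280)
  n³ - 4n² - 35n + 150 = ((1/96)n - 5/128)(96n² - 24n - 2280) + (-(195/16)n + 975/16)
  96n² - 24n - 2280 = (-(512/65)n - 2432/65)(-(195/16)n + 975/16) + (0)
Last nonzero remainder: -(195/16)n + 975/16. Dividing through by -195/16 gives the monic gcd n - 5.

n - 5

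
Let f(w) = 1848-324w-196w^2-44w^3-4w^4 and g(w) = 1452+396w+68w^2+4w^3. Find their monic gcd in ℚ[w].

33+6w+w^2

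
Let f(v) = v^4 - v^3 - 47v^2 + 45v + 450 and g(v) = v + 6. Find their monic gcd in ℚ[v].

v + 6

By polynomial division,
  v^4 - v^3 - 47v^2 + 45v + 450 = (v^3 - 7v^2 - 5v + 75)(v + 6) + (0)
The last nonzero remainder v + 6 is already monic.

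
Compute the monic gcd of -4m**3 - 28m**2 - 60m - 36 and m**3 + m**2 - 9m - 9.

m**2 + 4m + 3

By polynomial division,
  -4m**3 - 28m**2 - 60m - 36 = (-4)(m**3 + m**2 - 9m - 9) + (-24m**2 - 96m - 72)
  m**3 + m**2 - 9m - 9 = (-(1/24)m + 1/8)(-24m**2 - 96m - 72) + (0)
Last nonzero remainder: -24m**2 - 96m - 72. Dividing through by -24 gives the monic gcd m**2 + 4m + 3.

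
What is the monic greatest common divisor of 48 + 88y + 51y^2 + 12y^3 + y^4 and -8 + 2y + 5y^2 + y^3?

Repeated division with remainder:
  y^4 + 12y^3 + 51y^2 + 88y + 48 = (y + 7)(y^3 + 5y^2 + 2y - 8) + (14y^2 + 82y + 104)
  y^3 + 5y^2 + 2y - 8 = ((1/14)y - 3/49)(14y^2 + 82y + 104) + (-(20/49)y - 80/49)
  14y^2 + 82y + 104 = (-(343/10)y - 637/10)(-(20/49)y - 80/49) + (0)
Last nonzero remainder: -(20/49)y - 80/49. Dividing through by -20/49 gives the monic gcd y + 4.

4 + y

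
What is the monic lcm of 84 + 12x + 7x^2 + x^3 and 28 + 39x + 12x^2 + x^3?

336 + 468x + 172x^2 + 51x^3 + 12x^4 + x^5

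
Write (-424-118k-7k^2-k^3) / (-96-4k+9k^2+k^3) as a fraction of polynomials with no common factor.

(-106-3k-k^2)/(-24+5k+k^2)

By polynomial division,
  -k^3-7k^2-118k-424 = (-1)(k^3+9k^2-4k-96) + (2k^2-122k-520)
  k^3+9k^2-4k-96 = ((1/2)k+35)(2k^2-122k-520) + (4526k+18104)
  2k^2-122k-520 = ((1/2263)k-65/2263)(4526k+18104) + (0)
Last nonzero remainder: 4526k+18104. Dividing through by 4526 gives the monic gcd k+4.
Cancel k+4 from numerator and denominator to get the reduced form.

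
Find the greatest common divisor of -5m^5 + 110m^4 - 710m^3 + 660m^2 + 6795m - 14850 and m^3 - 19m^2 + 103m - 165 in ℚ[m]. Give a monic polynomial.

Repeated division with remainder:
  -5m^5 + 110m^4 - 710m^3 + 660m^2 + 6795m - 14850 = (-5m^2 + 15m + 90)(m^3 - 19m^2 + 103m - 165) + (0)
The last nonzero remainder m^3 - 19m^2 + 103m - 165 is already monic.

m^3 - 19m^2 + 103m - 165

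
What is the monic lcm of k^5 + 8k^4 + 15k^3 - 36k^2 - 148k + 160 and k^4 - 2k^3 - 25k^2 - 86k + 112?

Euclidean algorithm in ℚ[k]:
  k^5 + 8k^4 + 15k^3 - 36k^2 - 148k + 160 = (k + 10)(k^4 - 2k^3 - 25k^2 - 86k + 112) + (60k^3 + 300k^2 + 600k - 960)
  k^4 - 2k^3 - 25k^2 - 86k + 112 = ((1/60)k - 7/60)(60k^3 + 300k^2 + 600k - 960) + (0)
Last nonzero remainder: 60k^3 + 300k^2 + 600k - 960. Dividing through by 60 gives the monic gcd k^3 + 5k^2 + 10k - 16.
Then lcm(f, g) = f·g / gcd(f, g); expanding and making the result monic gives the answer.

k^6 + k^5 - 41k^4 - 141k^3 + 104k^2 + 1196k - 1120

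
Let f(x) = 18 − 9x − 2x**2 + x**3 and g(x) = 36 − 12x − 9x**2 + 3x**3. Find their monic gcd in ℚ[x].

Euclidean algorithm in ℚ[x]:
  x**3 − 2x**2 − 9x + 18 = (1/3)(3x**3 − 9x**2 − 12x + 36) + (x**2 − 5x + 6)
  3x**3 − 9x**2 − 12x + 36 = (3x + 6)(x**2 − 5x + 6) + (0)
The last nonzero remainder x**2 − 5x + 6 is already monic.

6 − 5x + x**2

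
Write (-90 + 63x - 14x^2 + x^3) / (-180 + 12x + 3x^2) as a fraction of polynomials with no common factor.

(15 - 8x + x^2)/(30 + 3x)

Repeated division with remainder:
  x^3 - 14x^2 + 63x - 90 = ((1/3)x - 6)(3x^2 + 12x - 180) + (195x - 1170)
  3x^2 + 12x - 180 = ((1/65)x + 2/13)(195x - 1170) + (0)
Last nonzero remainder: 195x - 1170. Dividing through by 195 gives the monic gcd x - 6.
Cancel x - 6 from numerator and denominator to get the reduced form.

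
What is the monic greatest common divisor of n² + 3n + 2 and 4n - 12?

Euclidean algorithm in ℚ[n]:
  n² + 3n + 2 = ((1/4)n + 3/2)(4n - 12) + (20)
  4n - 12 = ((1/5)n - 3/5)(20) + (0)
The last nonzero remainder is the constant 20, so the polynomials are coprime and gcd = 1.

1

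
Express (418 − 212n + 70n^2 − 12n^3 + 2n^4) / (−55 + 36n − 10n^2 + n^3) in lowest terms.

(38 − 2n + 2n^2)/(−5 + n)

Euclidean algorithm in ℚ[n]:
  2n^4 − 12n^3 + 70n^2 − 212n + 418 = (2n + 8)(n^3 − 10n^2 + 36n − 55) + (78n^2 − 390n + 858)
  n^3 − 10n^2 + 36n − 55 = ((1/78)n − 5/78)(78n^2 − 390n + 858) + (0)
Last nonzero remainder: 78n^2 − 390n + 858. Dividing through by 78 gives the monic gcd n^2 − 5n + 11.
Cancel n^2 − 5n + 11 from numerator and denominator to get the reduced form.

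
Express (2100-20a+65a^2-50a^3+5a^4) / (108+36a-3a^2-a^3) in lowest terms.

(350+55a+20a^2-5a^3)/(18+9a+a^2)

Apply the Euclidean algorithm:
  5a^4-50a^3+65a^2-20a+2100 = (-5a+65)(-a^3-3a^2+36a+108) + (440a^2-1820a-4920)
  -a^3-3a^2+36a+108 = (-(1/440)a-157/9680)(440a^2-1820a-4920) + (-(2275/484)a+6825/242)
  440a^2-1820a-4920 = (-(42592/455)a-79376/455)(-(2275/484)a+6825/242) + (0)
Last nonzero remainder: -(2275/484)a+6825/242. Dividing through by -2275/484 gives the monic gcd a-6.
Cancel a-6 from numerator and denominator to get the reduced form.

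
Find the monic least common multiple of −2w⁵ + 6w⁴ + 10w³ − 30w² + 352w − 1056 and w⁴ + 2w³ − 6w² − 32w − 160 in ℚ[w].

By polynomial division,
  −2w⁵ + 6w⁴ + 10w³ − 30w² + 352w − 1056 = (−2w + 10)(w⁴ + 2w³ − 6w² − 32w − 160) + (−22w³ − 34w² + 352w + 544)
  w⁴ + 2w³ − 6w² − 32w − 160 = (−(1/22)w − 5/242)(−22w³ − 34w² + 352w + 544) + ((1125/121)w² − 18000/121)
  −22w³ − 34w² + 352w + 544 = (−(2662/1125)w − 4114/1125)((1125/121)w² − 18000/121) + (0)
Last nonzero remainder: (1125/121)w² − 18000/121. Dividing through by 1125/121 gives the monic gcd w² − 16.
Then lcm(f, g) = f·g / gcd(f, g); expanding and making the result monic gives the answer.

w⁷ − w⁶ − w⁵ − 25w⁴ − 196w³ + 326w² − 704w + 5280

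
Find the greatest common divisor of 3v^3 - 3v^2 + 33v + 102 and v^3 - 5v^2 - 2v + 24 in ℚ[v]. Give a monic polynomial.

v + 2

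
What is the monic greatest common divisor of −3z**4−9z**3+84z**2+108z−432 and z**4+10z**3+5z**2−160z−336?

z**2−z−12

By polynomial division,
  −3z**4−9z**3+84z**2+108z−432 = (−3)(z**4+10z**3+5z**2−160z−336) + (21z**3+99z**2−372z−1440)
  z**4+10z**3+5z**2−160z−336 = ((1/21)z+37/147)(21z**3+99z**2−372z−1440) + (−(108/49)z**2+(108/49)z+1296/49)
  21z**3+99z**2−372z−1440 = (−(343/36)z−490/9)(−(108/49)z**2+(108/49)z+1296/49) + (0)
Last nonzero remainder: −(108/49)z**2+(108/49)z+1296/49. Dividing through by −108/49 gives the monic gcd z**2−z−12.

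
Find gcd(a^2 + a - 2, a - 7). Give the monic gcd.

1

Repeated division with remainder:
  a^2 + a - 2 = (a + 8)(a - 7) + (54)
  a - 7 = ((1/54)a - 7/54)(54) + (0)
The last nonzero remainder is the constant 54, so the polynomials are coprime and gcd = 1.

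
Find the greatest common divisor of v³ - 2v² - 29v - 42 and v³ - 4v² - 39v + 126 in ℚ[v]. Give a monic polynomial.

Euclidean algorithm in ℚ[v]:
  v³ - 2v² - 29v - 42 = (v³ - 4v² - 39v + 126) + (2v² + 10v - 168)
  v³ - 4v² - 39v + 126 = ((1/2)v - 9/2)(2v² + 10v - 168) + (90v - 630)
  2v² + 10v - 168 = ((1/45)v + 4/15)(90v - 630) + (0)
Last nonzero remainder: 90v - 630. Dividing through by 90 gives the monic gcd v - 7.

v - 7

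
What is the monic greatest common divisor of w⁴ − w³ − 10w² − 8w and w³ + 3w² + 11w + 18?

w + 2

Repeated division with remainder:
  w⁴ − w³ − 10w² − 8w = (w − 4)(w³ + 3w² + 11w + 18) + (−9w² + 18w + 72)
  w³ + 3w² + 11w + 18 = (−(1/9)w − 5/9)(−9w² + 18w + 72) + (29w + 58)
  −9w² + 18w + 72 = (−(9/29)w + 36/29)(29w + 58) + (0)
Last nonzero remainder: 29w + 58. Dividing through by 29 gives the monic gcd w + 2.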